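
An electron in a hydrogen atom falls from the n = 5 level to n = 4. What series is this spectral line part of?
Brackett series

The spectral series in hydrogen are named based on the final (lower) energy level:
- Lyman series: n_final = 1 (ultraviolet)
- Balmer series: n_final = 2 (visible/near-UV)
- Paschen series: n_final = 3 (infrared)
- Brackett series: n_final = 4 (infrared)
- Pfund series: n_final = 5 (far infrared)

Since this transition ends at n = 4, it belongs to the Brackett series.

For reference, this 5 → 4 line has photon energy
ΔE = 13.6057 eV × (1/4² - 1/5²) = 0.30612825000 eV,
corresponding to wavelength λ = hc/ΔE = 1239.84 eV·nm / 0.30612825000 eV = 4050.06725 nm in the infrared region.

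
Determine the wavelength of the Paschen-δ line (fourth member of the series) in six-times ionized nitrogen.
20.5035 nm

The lines of a series are numbered from the longest wavelength (smallest ΔE) outward; the fourth line is the transition from n = n_f + 4 to n_f.
The Paschen series has all transitions ending at n_f = 3.

For N⁶⁺ (Z = 7), the fourth line (δ-line) is the jump from n = 7 to n = 3:
E_7 = -13.6057 × 7² / 7² = -13.605700 eV
E_3 = -13.6057 × 7² / 3² = -74.075478 eV
ΔE = E_7 - E_3 = 60.469778 eV

λ = hc/E = 1239.84 eV·nm / 60.469778 eV
λ = 20.5035 nm

This is the δ-line of the Paschen series in N⁶⁺.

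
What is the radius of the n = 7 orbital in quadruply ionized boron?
0.5186 nm (or 5.1859 Å)

The Bohr radius formula is:
r_n = n² a₀ / Z

where a₀ = 0.0529177 nm is the Bohr radius.

For B⁴⁺ (Z = 5) at n = 7:
r_7 = 7² × 0.0529177 nm / 5
r_7 = 49 × 0.0529177 nm / 5
r_7 = 2.59297 nm / 5
r_7 = 0.5186 nm

The electron orbits at approximately 0.5186 nm from the nucleus.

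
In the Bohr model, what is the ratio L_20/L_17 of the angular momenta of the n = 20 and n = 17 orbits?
1.176

In the Bohr model, L_n = nℏ, so the ratio is purely the ratio of quantum numbers:

L_20/L_17 = 20ℏ / 17ℏ = 20/17 = 1.176

The angular momentum scales linearly with n.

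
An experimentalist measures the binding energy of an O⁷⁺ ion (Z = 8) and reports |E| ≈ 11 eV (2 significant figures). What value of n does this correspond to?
n = 9

The exact energy levels follow E_n = -13.6057 Z² / n² eV with Z = 8.

The measured value (-11 eV) is reported to only 2 significant figures, so we must test candidate n values and see which one matches to that precision.

Candidate energies:
  n = 7:  E = -13.6057 × 8² / 7² = -17.77071 eV
  n = 8:  E = -13.6057 × 8² / 8² = -13.60570 eV
  n = 9:  E = -13.6057 × 8² / 9² = -10.75018 eV  ← matches
  n = 10:  E = -13.6057 × 8² / 10² = -8.70765 eV
  n = 11:  E = -13.6057 × 8² / 11² = -7.19640 eV

Checking against the measurement of -11 eV (2 sig figs), only n = 9 agrees:
E_9 = -10.75018 eV, which rounds to -11 eV ✓

Therefore n = 9.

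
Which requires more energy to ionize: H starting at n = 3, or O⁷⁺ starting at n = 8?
O⁷⁺ at n = 8 (E = -13.61 eV)

Using E_n = -13.6057 Z² / n² eV:

H (Z = 1) at n = 3:
E = -13.6057 × 1² / 3² = -13.6057 × 1 / 9 = -1.51174 eV

O⁷⁺ (Z = 8) at n = 8:
E = -13.6057 × 8² / 8² = -13.6057 × 64 / 64 = -13.60570 eV

Since -13.60570 eV < -1.51174 eV,
O⁷⁺ at n = 8 is more tightly bound (requires more energy to ionize).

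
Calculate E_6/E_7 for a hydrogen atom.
1.36

Using E_n = -13.6057 Z² / n² eV with Z = 1:

E_6 = -13.6057 / 6² = -13.6057 / 36 = -0.37793611 eV
E_7 = -13.6057 / 7² = -13.6057 / 49 = -0.27766735 eV

The ratio is:
E_6/E_7 = (-0.37793611) / (-0.27766735)
E_6/E_7 = (-13.6057/36) / (-13.6057/49)
E_6/E_7 = 49/36
E_6/E_7 = 1.36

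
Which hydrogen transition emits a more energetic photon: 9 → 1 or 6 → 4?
9 → 1

Calculate the energy for each transition:

Transition 9 → 1:
ΔE₁ = |E_1 - E_9| = |-13.6057/1² - (-13.6057/9²)|
ΔE₁ = |-13.60570000 - (-0.16797160)| = 13.43773 eV

Transition 6 → 4:
ΔE₂ = |E_4 - E_6| = |-13.6057/4² - (-13.6057/6²)|
ΔE₂ = |-0.85035625 - (-0.37793611)| = 0.47242 eV

Since 13.43773 eV > 0.47242 eV, the transition 9 → 1 emits the more energetic photon.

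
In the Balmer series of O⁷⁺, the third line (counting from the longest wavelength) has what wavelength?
6.780 nm

The lines of a series are numbered from the longest wavelength (smallest ΔE) outward; the third line is the transition from n = n_f + 3 to n_f.
The Balmer series has all transitions ending at n_f = 2.

For O⁷⁺ (Z = 8), the third line (γ-line) is the jump from n = 5 to n = 2:
E_5 = -13.6057 × 8² / 5² = -34.83059 eV
E_2 = -13.6057 × 8² / 2² = -217.69120 eV
ΔE = E_5 - E_2 = 182.86061 eV

λ = hc/E = 1239.84 eV·nm / 182.86061 eV
λ = 6.780 nm

This is the γ-line of the Balmer series in O⁷⁺.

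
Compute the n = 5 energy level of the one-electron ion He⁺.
-2.18 eV

For hydrogen-like ions, the energy levels scale with Z²:
E_n = -13.6057 Z² / n² eV

For He⁺ (Z = 2) at n = 5:
E_5 = -13.6057 × 2² / 5²
E_5 = -13.6057 × 4 / 25
E_5 = -54.4228 / 25
E_5 = -2.18 eV

The energy is 4 times more negative than hydrogen at the same n due to the stronger nuclear charge.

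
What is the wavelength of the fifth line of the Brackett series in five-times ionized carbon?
50.47 nm

The lines of a series are numbered from the longest wavelength (smallest ΔE) outward; the fifth line is the transition from n = n_f + 5 to n_f.
The Brackett series has all transitions ending at n_f = 4.

For C⁵⁺ (Z = 6), the fifth line (ε-line) is the jump from n = 9 to n = 4:
E_9 = -13.6057 × 6² / 9² = -6.0470 eV
E_4 = -13.6057 × 6² / 4² = -30.6128 eV
ΔE = E_9 - E_4 = 24.5658 eV

λ = hc/E = 1239.84 eV·nm / 24.5658 eV
λ = 50.47 nm

This is the ε-line of the Brackett series in C⁵⁺.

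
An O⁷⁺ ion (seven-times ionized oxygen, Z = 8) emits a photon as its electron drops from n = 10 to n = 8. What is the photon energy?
4.89805 eV

The energy levels are E_n = -13.6057 Z² eV / n².

Energy at n = 10: E_10 = -13.6057 × 8² / 10² = -8.70764800 eV
Energy at n = 8: E_8 = -13.6057 × 8² / 8² = -13.60570000 eV

For emission (electron falling to lower state), the photon energy is:
E_photon = E_10 - E_8 = |-8.70764800 - (-13.60570000)|
E_photon = 4.89805 eV

This energy is carried away by the emitted photon.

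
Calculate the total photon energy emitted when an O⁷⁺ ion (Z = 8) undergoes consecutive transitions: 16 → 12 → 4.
51.02138 eV

The energy levels of O⁷⁺ are E_n = -13.6057 × 8² / n² eV.

First transition (16 → 12):
ΔE₁ = |E_12 - E_16|
ΔE₁ = |-6.04697777778 - (-3.40142500000)| = 2.64555278 eV

Second transition (12 → 4):
ΔE₂ = |E_4 - E_12|
ΔE₂ = |-54.42280000000 - (-6.04697777778)| = 48.37582222 eV

Total energy released:
E_total = ΔE₁ + ΔE₂ = 2.64555278 + 48.37582222 = 51.02138 eV

Note: This equals the direct transition 16 → 4: 51.02138 eV ✓
Energy is conserved regardless of the path taken.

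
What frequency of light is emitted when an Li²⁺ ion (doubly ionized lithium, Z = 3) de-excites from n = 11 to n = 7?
3.5956e+14 Hz

First, find the transition energy:
E_11 = -13.6057 × 3² / 11² = -1.0119942 eV
E_7 = -13.6057 × 3² / 7² = -2.4990061 eV
|ΔE| = |E_7 - E_11| = 1.4870119 eV

Convert to Joules: E = 1.4870119 eV × (1.602177 × 10⁻¹⁹ J/eV) = 2.382456e-19 J

Using E = hf:
f = E/h = 2.382456e-19 J / (6.62607 × 10⁻³⁴ J·s)
f = 3.5956e+14 Hz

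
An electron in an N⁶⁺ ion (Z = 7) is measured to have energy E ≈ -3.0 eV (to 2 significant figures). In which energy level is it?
n = 15

The exact energy levels follow E_n = -13.6057 Z² / n² eV with Z = 7.

The measured value (-3.0 eV) is reported to only 2 significant figures, so we must test candidate n values and see which one matches to that precision.

Candidate energies:
  n = 13:  E = -13.6057 × 7² / 13² = -3.94485 eV
  n = 14:  E = -13.6057 × 7² / 14² = -3.40143 eV
  n = 15:  E = -13.6057 × 7² / 15² = -2.96302 eV  ← matches
  n = 16:  E = -13.6057 × 7² / 16² = -2.60422 eV
  n = 17:  E = -13.6057 × 7² / 17² = -2.30685 eV

Checking against the measurement of -3.0 eV (2 sig figs), only n = 15 agrees:
E_15 = -2.96302 eV, which rounds to -3.0 eV ✓

Therefore n = 15.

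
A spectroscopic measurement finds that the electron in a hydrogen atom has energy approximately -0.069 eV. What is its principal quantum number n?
n = 14

The exact energy levels follow E_n = -13.6057 eV / n².

The measured value (-0.069 eV) is reported to only 2 significant figures, so we must test candidate n values and see which one matches to that precision.

Candidate energies:
  n = 12:  E = -13.6057/12² = -0.09448 eV
  n = 13:  E = -13.6057/13² = -0.08051 eV
  n = 14:  E = -13.6057/14² = -0.06942 eV  ← matches
  n = 15:  E = -13.6057/15² = -0.06047 eV
  n = 16:  E = -13.6057/16² = -0.05315 eV

Checking against the measurement of -0.069 eV (2 sig figs), only n = 14 agrees:
E_14 = -0.06942 eV, which rounds to -0.069 eV ✓

Therefore n = 14.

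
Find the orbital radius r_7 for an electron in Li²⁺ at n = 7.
0.8643 nm (or 8.6432 Å)

The Bohr radius formula is:
r_n = n² a₀ / Z

where a₀ = 0.0529177 nm is the Bohr radius.

For Li²⁺ (Z = 3) at n = 7:
r_7 = 7² × 0.0529177 nm / 3
r_7 = 49 × 0.0529177 nm / 3
r_7 = 2.59297 nm / 3
r_7 = 0.8643 nm

The electron orbits at approximately 0.8643 nm from the nucleus.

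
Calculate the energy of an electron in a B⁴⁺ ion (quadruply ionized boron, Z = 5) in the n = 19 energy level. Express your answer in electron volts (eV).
-0.942 eV

The energy levels of a hydrogen-like atom are given by:
E_n = -13.6057 Z² / n² eV  (with Z = 5 for B⁴⁺)

For n = 19:
E_19 = -13.6057 × 5² / 19²
E_19 = -13.6057 × 25 / 361
E_19 = -0.942 eV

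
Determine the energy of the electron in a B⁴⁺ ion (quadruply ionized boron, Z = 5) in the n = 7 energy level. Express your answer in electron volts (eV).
-6.9417 eV

The energy levels of a hydrogen-like atom are given by:
E_n = -13.6057 Z² / n² eV  (with Z = 5 for B⁴⁺)

For n = 7:
E_7 = -13.6057 × 5² / 7²
E_7 = -13.6057 × 25 / 49
E_7 = -6.9417 eV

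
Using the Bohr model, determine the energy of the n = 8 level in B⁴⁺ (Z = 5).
-5.314727 eV

For hydrogen-like ions, the energy levels scale with Z²:
E_n = -13.6057 Z² / n² eV

For B⁴⁺ (Z = 5) at n = 8:
E_8 = -13.6057 × 5² / 8²
E_8 = -13.6057 × 25 / 64
E_8 = -340.1425 / 64
E_8 = -5.314727 eV

The energy is 25 times more negative than hydrogen at the same n due to the stronger nuclear charge.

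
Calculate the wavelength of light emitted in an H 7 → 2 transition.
396.90659 nm

First, find the transition energy using E_n = -13.6057 / n² eV:
E_7 = -13.6057 / 7² = -0.277667347 eV
E_2 = -13.6057 / 2² = -3.401425000 eV

Photon energy: |ΔE| = |E_2 - E_7| = 3.123757653 eV

Convert to wavelength using E = hc/λ with hc = 1239.84 eV·nm:
λ = hc/E = 1239.84 eV·nm / 3.123757653 eV
λ = 396.90659 nm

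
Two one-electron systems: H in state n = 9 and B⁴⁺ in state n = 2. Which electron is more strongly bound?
B⁴⁺ at n = 2 (E = -85.03563 eV)

Using E_n = -13.6057 Z² / n² eV:

H (Z = 1) at n = 9:
E = -13.6057 × 1² / 9² = -13.6057 × 1 / 81 = -0.16797160 eV

B⁴⁺ (Z = 5) at n = 2:
E = -13.6057 × 5² / 2² = -13.6057 × 25 / 4 = -85.03562500 eV

Since -85.03562500 eV < -0.16797160 eV,
B⁴⁺ at n = 2 is more tightly bound (requires more energy to ionize).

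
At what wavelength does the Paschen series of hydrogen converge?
820.139 nm

The series limit corresponds to the transition from n = ∞ to n = 3.
This is the highest energy (shortest wavelength) transition in the Paschen series.

E_∞ = 0 eV
E_3 = -13.6057 / 3² = -1.5117444 eV

Energy at series limit:
ΔE = E_∞ - E_3 = 0 - (-1.5117444) = 1.5117444 eV
λ = hc/E = 1239.84 eV·nm / 1.5117444 eV = 820.139 nm

This energy equals the ionization energy from the n = 3 state of hydrogen.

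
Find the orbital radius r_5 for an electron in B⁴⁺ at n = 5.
0.2646 nm (or 2.6459 Å)

The Bohr radius formula is:
r_n = n² a₀ / Z

where a₀ = 0.0529177 nm is the Bohr radius.

For B⁴⁺ (Z = 5) at n = 5:
r_5 = 5² × 0.0529177 nm / 5
r_5 = 25 × 0.0529177 nm / 5
r_5 = 1.32294 nm / 5
r_5 = 0.2646 nm

The electron orbits at approximately 0.2646 nm from the nucleus.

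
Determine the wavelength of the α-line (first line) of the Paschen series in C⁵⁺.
52.0723 nm

The longest wavelength corresponds to the smallest energy transition in the series.
The Paschen series has all transitions ending at n_f = 3.

For C⁵⁺ (Z = 6), the first line (α-line) is the jump from n = 4 to n = 3:
E_4 = -13.6057 × 6² / 4² = -30.612825 eV
E_3 = -13.6057 × 6² / 3² = -54.422800 eV
ΔE = E_4 - E_3 = 23.809975 eV

λ = hc/E = 1239.84 eV·nm / 23.809975 eV
λ = 52.0723 nm

This is the α-line of the Paschen series in C⁵⁺.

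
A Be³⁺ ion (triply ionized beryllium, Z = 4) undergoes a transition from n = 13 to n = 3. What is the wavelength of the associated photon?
54.14196 nm

First, find the transition energy using E_n = -13.6057 Z² / n² eV:
E_13 = -13.6057 × 4² / 13² = -1.2881136 eV
E_3 = -13.6057 × 4² / 3² = -24.1879111 eV

Photon energy: |ΔE| = |E_3 - E_13| = 22.8997975 eV

Convert to wavelength using E = hc/λ with hc = 1239.84 eV·nm:
λ = hc/E = 1239.84 eV·nm / 22.8997975 eV
λ = 54.14196 nm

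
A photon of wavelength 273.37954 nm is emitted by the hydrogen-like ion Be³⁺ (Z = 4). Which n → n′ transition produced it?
n = 12 → n = 6

First, find the photon energy from the wavelength (hc = 1239.84 eV·nm):
E = hc/λ = 1239.84 eV·nm / 273.37954 nm = 4.5352333 eV

The energy levels of Be³⁺ satisfy E_n = -13.6057 × 4² / n² eV, so an emission n_i → n_f releases
ΔE = 13.6057 × 4² × (1/n_f² − 1/n_i²) eV.

Setting ΔE equal to the photon energy:
1/n_f² − 1/n_i² = 4.5352333 / (13.6057 × 4²) = 0.020833333

Since 1/n_i² must be positive, we need 1/n_f² > 0.020833333, i.e. n_f ≤ 6. For each allowed n_f, solve n_i = (1/n_f² − 0.020833333)^(−1/2) and check whether it is a whole number:
  n_f = 1: 1/n_i² = 1.000000000 − 0.020833333 = 0.979166667 → n_i = 1.011  (not an integer) ✗
  n_f = 2: 1/n_i² = 0.250000000 − 0.020833333 = 0.229166667 → n_i = 2.089  (not an integer) ✗
  n_f = 3: 1/n_i² = 0.111111111 − 0.020833333 = 0.090277778 → n_i = 3.328  (not an integer) ✗
  n_f = 4: 1/n_i² = 0.062500000 − 0.020833333 = 0.041666667 → n_i = 4.899  (not an integer) ✗
  n_f = 5: 1/n_i² = 0.040000000 − 0.020833333 = 0.019166667 → n_i = 7.223  (not an integer) ✗
  n_f = 6: 1/n_i² = 0.027777778 − 0.020833333 = 0.006944445 → n_i = 12.000  → integer, n_i = 12 ✓

Only n_f = 6 gives an integer upper level, n_i = 12.

The transition is from n = 12 to n = 6 (emission).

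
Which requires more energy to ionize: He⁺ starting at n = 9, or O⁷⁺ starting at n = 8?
O⁷⁺ at n = 8 (E = -13.61 eV)

Using E_n = -13.6057 Z² / n² eV:

He⁺ (Z = 2) at n = 9:
E = -13.6057 × 2² / 9² = -13.6057 × 4 / 81 = -0.67189 eV

O⁷⁺ (Z = 8) at n = 8:
E = -13.6057 × 8² / 8² = -13.6057 × 64 / 64 = -13.60570 eV

Since -13.60570 eV < -0.67189 eV,
O⁷⁺ at n = 8 is more tightly bound (requires more energy to ionize).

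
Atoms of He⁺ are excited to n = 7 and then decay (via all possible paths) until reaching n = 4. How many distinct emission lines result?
6

The electron can occupy levels n = 4, 5, ..., 7 during de-excitation — that is m = 7 - 4 + 1 = 4 distinct levels.

The number of distinct spectral lines equals the number of ways to choose 2 of these m levels (each pair gives one possible emission transition):

Number of lines = m(m-1)/2 = 4×3/2 = 6

These correspond to all possible transitions between the 4 levels:
7 → 6, 7 → 5, 7 → 4, 6 → 5, 6 → 4, 5 → 4

Each transition produces a photon with a unique energy (and thus wavelength). This count does not depend on Z.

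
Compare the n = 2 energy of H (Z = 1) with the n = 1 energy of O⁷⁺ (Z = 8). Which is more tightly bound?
O⁷⁺ at n = 1 (E = -870.7648 eV)

Using E_n = -13.6057 Z² / n² eV:

H (Z = 1) at n = 2:
E = -13.6057 × 1² / 2² = -13.6057 × 1 / 4 = -3.4014250 eV

O⁷⁺ (Z = 8) at n = 1:
E = -13.6057 × 8² / 1² = -13.6057 × 64 / 1 = -870.7648000 eV

Since -870.7648000 eV < -3.4014250 eV,
O⁷⁺ at n = 1 is more tightly bound (requires more energy to ionize).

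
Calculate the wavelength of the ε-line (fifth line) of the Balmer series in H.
396.9066 nm

The lines of a series are numbered from the longest wavelength (smallest ΔE) outward; the fifth line is the transition from n = n_f + 5 to n_f.
The Balmer series has all transitions ending at n_f = 2.

For H, the fifth line (ε-line) is the jump from n = 7 to n = 2:
E_7 = -13.6057 / 7² = -0.27766735 eV
E_2 = -13.6057 / 2² = -3.40142500 eV
ΔE = E_7 - E_2 = 3.12375765 eV

λ = hc/E = 1239.84 eV·nm / 3.12375765 eV
λ = 396.9066 nm

This is the ε-line of the Balmer series in H.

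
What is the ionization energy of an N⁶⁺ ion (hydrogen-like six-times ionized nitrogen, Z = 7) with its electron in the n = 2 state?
166.67 eV

The ionization energy is the energy needed to remove the electron completely (n → ∞).

For a hydrogen-like ion with Z = 7, E_n = -13.6057 Z² / n² eV.

At n = 2: E_2 = -13.6057 × 7² / 2² = -166.66983 eV
At n = ∞: E_∞ = 0 eV

Ionization energy = E_∞ - E_2 = 0 - (-166.66983) = 166.66983 eV
Ionization energy ≈ 166.67 eV

This is also called the binding energy of the electron in state n = 2.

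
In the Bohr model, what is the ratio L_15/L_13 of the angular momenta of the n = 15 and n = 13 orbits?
1.154

In the Bohr model, L_n = nℏ, so the ratio is purely the ratio of quantum numbers:

L_15/L_13 = 15ℏ / 13ℏ = 15/13 = 1.154

The angular momentum scales linearly with n.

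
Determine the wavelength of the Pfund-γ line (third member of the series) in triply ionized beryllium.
233.658 nm

The lines of a series are numbered from the longest wavelength (smallest ΔE) outward; the third line is the transition from n = n_f + 3 to n_f.
The Pfund series has all transitions ending at n_f = 5.

For Be³⁺ (Z = 4), the third line (γ-line) is the jump from n = 8 to n = 5:
E_8 = -13.6057 × 4² / 8² = -3.4014250 eV
E_5 = -13.6057 × 4² / 5² = -8.7076480 eV
ΔE = E_8 - E_5 = 5.3062230 eV

λ = hc/E = 1239.84 eV·nm / 5.3062230 eV
λ = 233.658 nm

This is the γ-line of the Pfund series in Be³⁺.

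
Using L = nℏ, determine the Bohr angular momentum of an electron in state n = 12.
1.26549e-33 J·s (or 12ℏ)

In the Bohr model, angular momentum is quantized:
L = nℏ

where ℏ = h/(2π) = 1.0545718e-34 J·s

For n = 12:
L = 12 × 1.0545718e-34 J·s
L = 1.26549e-33 J·s

This can also be written as L = 12ℏ.
The angular momentum is an integer multiple of the reduced Planck constant.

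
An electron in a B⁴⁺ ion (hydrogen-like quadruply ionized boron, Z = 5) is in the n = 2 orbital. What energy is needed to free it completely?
85.03563 eV

The ionization energy is the energy needed to remove the electron completely (n → ∞).

For a hydrogen-like ion with Z = 5, E_n = -13.6057 Z² / n² eV.

At n = 2: E_2 = -13.6057 × 5² / 2² = -85.03562500 eV
At n = ∞: E_∞ = 0 eV

Ionization energy = E_∞ - E_2 = 0 - (-85.03562500) = 85.03562500 eV
Ionization energy ≈ 85.03563 eV

This is also called the binding energy of the electron in state n = 2.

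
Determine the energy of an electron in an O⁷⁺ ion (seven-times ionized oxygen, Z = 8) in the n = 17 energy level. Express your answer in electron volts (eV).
-3.01303 eV

The energy levels of a hydrogen-like atom are given by:
E_n = -13.6057 Z² / n² eV  (with Z = 8 for O⁷⁺)

For n = 17:
E_17 = -13.6057 × 8² / 17²
E_17 = -13.6057 × 64 / 289
E_17 = -3.01303 eV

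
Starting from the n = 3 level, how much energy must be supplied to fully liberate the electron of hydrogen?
1.5117 eV

The ionization energy is the energy needed to remove the electron completely (n → ∞).

For hydrogen, E_n = -13.6057 eV / n².

At n = 3: E_3 = -13.6057 / 3² = -1.5117444 eV
At n = ∞: E_∞ = 0 eV

Ionization energy = E_∞ - E_3 = 0 - (-1.5117444) = 1.5117444 eV
Ionization energy ≈ 1.5117 eV

This is also called the binding energy of the electron in state n = 3.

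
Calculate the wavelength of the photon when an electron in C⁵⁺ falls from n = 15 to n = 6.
108.48394 nm

First, find the transition energy using E_n = -13.6057 Z² / n² eV:
E_15 = -13.6057 × 6² / 15² = -2.17691200 eV
E_6 = -13.6057 × 6² / 6² = -13.60570000 eV

Photon energy: |ΔE| = |E_6 - E_15| = 11.42878800 eV

Convert to wavelength using E = hc/λ with hc = 1239.84 eV·nm:
λ = hc/E = 1239.84 eV·nm / 11.42878800 eV
λ = 108.48394 nm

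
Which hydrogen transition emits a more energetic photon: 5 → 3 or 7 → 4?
5 → 3

Calculate the energy for each transition:

Transition 5 → 3:
ΔE₁ = |E_3 - E_5| = |-13.6057/3² - (-13.6057/5²)|
ΔE₁ = |-1.51174444 - (-0.54422800)| = 0.96752 eV

Transition 7 → 4:
ΔE₂ = |E_4 - E_7| = |-13.6057/4² - (-13.6057/7²)|
ΔE₂ = |-0.85035625 - (-0.27766735)| = 0.57269 eV

Since 0.96752 eV > 0.57269 eV, the transition 5 → 3 emits the more energetic photon.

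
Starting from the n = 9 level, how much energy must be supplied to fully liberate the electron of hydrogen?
0.17 eV

The ionization energy is the energy needed to remove the electron completely (n → ∞).

For hydrogen, E_n = -13.6057 eV / n².

At n = 9: E_9 = -13.6057 / 9² = -0.16797 eV
At n = ∞: E_∞ = 0 eV

Ionization energy = E_∞ - E_9 = 0 - (-0.16797) = 0.16797 eV
Ionization energy ≈ 0.17 eV

This is also called the binding energy of the electron in state n = 9.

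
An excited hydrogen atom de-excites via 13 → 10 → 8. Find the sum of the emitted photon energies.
0.13 eV

The energy levels of hydrogen are E_n = -13.6057 / n² eV.

First transition (13 → 10):
ΔE₁ = |E_10 - E_13|
ΔE₁ = |-0.13605700 - (-0.08050710)| = 0.05555 eV

Second transition (10 → 8):
ΔE₂ = |E_8 - E_10|
ΔE₂ = |-0.21258906 - (-0.13605700)| = 0.07653 eV

Total energy released:
E_total = ΔE₁ + ΔE₂ = 0.05555 + 0.07653 = 0.13 eV

Note: This equals the direct transition 13 → 8: 0.13 eV ✓
Energy is conserved regardless of the path taken.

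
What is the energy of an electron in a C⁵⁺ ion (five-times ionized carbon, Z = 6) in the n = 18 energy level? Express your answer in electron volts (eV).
-1.51174 eV

The energy levels of a hydrogen-like atom are given by:
E_n = -13.6057 Z² / n² eV  (with Z = 6 for C⁵⁺)

For n = 18:
E_18 = -13.6057 × 6² / 18²
E_18 = -13.6057 × 36 / 324
E_18 = -1.51174 eV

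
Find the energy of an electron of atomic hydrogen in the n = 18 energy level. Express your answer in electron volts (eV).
-0.042 eV

The energy levels of a hydrogen-like atom are given by:
E_n = -13.6057 eV / n²

For n = 18:
E_18 = -13.6057 eV / 18²
E_18 = -13.6057 eV / 324
E_18 = -0.042 eV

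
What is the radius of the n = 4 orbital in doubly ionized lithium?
0.28223 nm (or 2.82228 Å)

The Bohr radius formula is:
r_n = n² a₀ / Z

where a₀ = 0.05291772 nm is the Bohr radius.

For Li²⁺ (Z = 3) at n = 4:
r_4 = 4² × 0.05291772 nm / 3
r_4 = 16 × 0.05291772 nm / 3
r_4 = 0.846684 nm / 3
r_4 = 0.28223 nm

The electron orbits at approximately 0.28223 nm from the nucleus.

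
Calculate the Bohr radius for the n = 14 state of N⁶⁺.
1.48170 nm (or 14.81696 Å)

The Bohr radius formula is:
r_n = n² a₀ / Z

where a₀ = 0.05291772 nm is the Bohr radius.

For N⁶⁺ (Z = 7) at n = 14:
r_14 = 14² × 0.05291772 nm / 7
r_14 = 196 × 0.05291772 nm / 7
r_14 = 10.371873 nm / 7
r_14 = 1.48170 nm

The electron orbits at approximately 1.48170 nm from the nucleus.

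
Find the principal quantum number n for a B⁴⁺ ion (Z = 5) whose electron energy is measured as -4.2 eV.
n = 9

The exact energy levels follow E_n = -13.6057 Z² / n² eV with Z = 5.

The measured value (-4.2 eV) is reported to only 2 significant figures, so we must test candidate n values and see which one matches to that precision.

Candidate energies:
  n = 7:  E = -13.6057 × 5² / 7² = -6.941684 eV
  n = 8:  E = -13.6057 × 5² / 8² = -5.314727 eV
  n = 9:  E = -13.6057 × 5² / 9² = -4.199290 eV  ← matches
  n = 10:  E = -13.6057 × 5² / 10² = -3.401425 eV
  n = 11:  E = -13.6057 × 5² / 11² = -2.811095 eV

Checking against the measurement of -4.2 eV (2 sig figs), only n = 9 agrees:
E_9 = -4.199290 eV, which rounds to -4.2 eV ✓

Therefore n = 9.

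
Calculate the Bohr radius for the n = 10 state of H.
5.291772 nm (or 52.917721 Å)

The Bohr radius formula is:
r_n = n² a₀ / Z

where a₀ = 0.052917721 nm is the Bohr radius.

For H (Z = 1) at n = 10:
r_10 = 10² × 0.052917721 nm / 1
r_10 = 100 × 0.052917721 nm / 1
r_10 = 5.2917721 nm / 1
r_10 = 5.291772 nm

The electron orbits at approximately 5.291772 nm from the nucleus.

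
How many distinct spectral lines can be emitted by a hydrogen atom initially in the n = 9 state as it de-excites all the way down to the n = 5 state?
10

The electron can occupy levels n = 5, 6, ..., 9 during de-excitation — that is m = 9 - 5 + 1 = 5 distinct levels.

The number of distinct spectral lines equals the number of ways to choose 2 of these m levels (each pair gives one possible emission transition):

Number of lines = m(m-1)/2 = 5×4/2 = 10

These correspond to all possible transitions between the 5 levels:
9 → 8, 9 → 7, 9 → 6, 9 → 5, 8 → 7, 8 → 6, 8 → 5, 7 → 6...

Each transition produces a photon with a unique energy (and thus wavelength). This count does not depend on Z.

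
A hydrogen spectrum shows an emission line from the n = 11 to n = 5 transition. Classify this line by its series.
Pfund series

The spectral series in hydrogen are named based on the final (lower) energy level:
- Lyman series: n_final = 1 (ultraviolet)
- Balmer series: n_final = 2 (visible/near-UV)
- Paschen series: n_final = 3 (infrared)
- Brackett series: n_final = 4 (infrared)
- Pfund series: n_final = 5 (far infrared)

Since this transition ends at n = 5, it belongs to the Pfund series.

For reference, this 11 → 5 line has photon energy
ΔE = 13.6057 eV × (1/5² - 1/11²) = 0.43178420 eV,
corresponding to wavelength λ = hc/ΔE = 1239.84 eV·nm / 0.43178420 eV = 2871.43 nm in the far infrared region.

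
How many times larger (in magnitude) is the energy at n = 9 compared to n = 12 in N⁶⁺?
1.777778

Using E_n = -13.6057 Z² / n² eV with Z = 7:

E_9 = -13.6057 × 7² / 9² = -666.6793 / 81 = -8.230608641975 eV
E_12 = -13.6057 × 7² / 12² = -666.6793 / 144 = -4.629717361111 eV

The ratio is:
E_9/E_12 = (-8.230608641975) / (-4.629717361111)
E_9/E_12 = (-666.6793/81) / (-666.6793/144)
E_9/E_12 = 144/81
E_9/E_12 = 1.777778
(Note: the Z² factors cancel in the ratio.)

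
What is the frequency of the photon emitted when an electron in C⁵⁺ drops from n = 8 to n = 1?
1.16584e+17 Hz

First, find the transition energy:
E_8 = -13.6057 × 6² / 8² = -7.653206 eV
E_1 = -13.6057 × 6² / 1² = -489.805200 eV
|ΔE| = |E_1 - E_8| = 482.151994 eV

Convert to Joules: E = 482.151994 eV × (1.602177 × 10⁻¹⁹ J/eV) = 7.7249284e-17 J

Using E = hf:
f = E/h = 7.7249284e-17 J / (6.62607 × 10⁻³⁴ J·s)
f = 1.16584e+17 Hz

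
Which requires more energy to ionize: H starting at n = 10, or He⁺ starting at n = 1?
He⁺ at n = 1 (E = -54.4228 eV)

Using E_n = -13.6057 Z² / n² eV:

H (Z = 1) at n = 10:
E = -13.6057 × 1² / 10² = -13.6057 × 1 / 100 = -0.1360570 eV

He⁺ (Z = 2) at n = 1:
E = -13.6057 × 2² / 1² = -13.6057 × 4 / 1 = -54.4228000 eV

Since -54.4228000 eV < -0.1360570 eV,
He⁺ at n = 1 is more tightly bound (requires more energy to ionize).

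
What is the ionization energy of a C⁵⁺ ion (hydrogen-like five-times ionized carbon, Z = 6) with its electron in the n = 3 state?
54.42 eV

The ionization energy is the energy needed to remove the electron completely (n → ∞).

For a hydrogen-like ion with Z = 6, E_n = -13.6057 Z² / n² eV.

At n = 3: E_3 = -13.6057 × 6² / 3² = -54.42280 eV
At n = ∞: E_∞ = 0 eV

Ionization energy = E_∞ - E_3 = 0 - (-54.42280) = 54.42280 eV
Ionization energy ≈ 54.42 eV

This is also called the binding energy of the electron in state n = 3.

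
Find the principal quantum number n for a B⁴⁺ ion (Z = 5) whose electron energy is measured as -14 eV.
n = 5

The exact energy levels follow E_n = -13.6057 Z² / n² eV with Z = 5.

The measured value (-14 eV) is reported to only 2 significant figures, so we must test candidate n values and see which one matches to that precision.

Candidate energies:
  n = 3:  E = -13.6057 × 5² / 3² = -37.793611 eV
  n = 4:  E = -13.6057 × 5² / 4² = -21.258906 eV
  n = 5:  E = -13.6057 × 5² / 5² = -13.605700 eV  ← matches
  n = 6:  E = -13.6057 × 5² / 6² = -9.448403 eV
  n = 7:  E = -13.6057 × 5² / 7² = -6.941684 eV

Checking against the measurement of -14 eV (2 sig figs), only n = 5 agrees:
E_5 = -13.605700 eV, which rounds to -14 eV ✓

Therefore n = 5.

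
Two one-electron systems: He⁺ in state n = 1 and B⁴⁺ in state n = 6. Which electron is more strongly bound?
He⁺ at n = 1 (E = -54.422800 eV)

Using E_n = -13.6057 Z² / n² eV:

He⁺ (Z = 2) at n = 1:
E = -13.6057 × 2² / 1² = -13.6057 × 4 / 1 = -54.422800000 eV

B⁴⁺ (Z = 5) at n = 6:
E = -13.6057 × 5² / 6² = -13.6057 × 25 / 36 = -9.448402778 eV

Since -54.422800000 eV < -9.448402778 eV,
He⁺ at n = 1 is more tightly bound (requires more energy to ionize).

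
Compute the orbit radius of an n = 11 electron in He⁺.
3.2015 nm (or 32.0152 Å)

The Bohr radius formula is:
r_n = n² a₀ / Z

where a₀ = 0.0529177 nm is the Bohr radius.

For He⁺ (Z = 2) at n = 11:
r_11 = 11² × 0.0529177 nm / 2
r_11 = 121 × 0.0529177 nm / 2
r_11 = 6.40304 nm / 2
r_11 = 3.2015 nm

The electron orbits at approximately 3.2015 nm from the nucleus.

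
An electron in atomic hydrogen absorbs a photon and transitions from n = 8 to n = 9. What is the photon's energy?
0.045 eV

The energy levels of a hydrogen-like atom are E_n = -13.6057 eV / n².

Energy at n = 8: E_8 = -13.6057 / 8² = -0.212589 eV
Energy at n = 9: E_9 = -13.6057 / 9² = -0.167972 eV

The excitation energy is the difference:
ΔE = E_9 - E_8
ΔE = -0.167972 - (-0.212589)
ΔE = 0.045 eV

Since this is positive, energy must be absorbed (photon absorption).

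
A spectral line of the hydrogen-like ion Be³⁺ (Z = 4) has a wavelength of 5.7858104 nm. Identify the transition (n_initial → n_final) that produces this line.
n = 8 → n = 1

First, find the photon energy from the wavelength (hc = 1239.84 eV·nm):
E = hc/λ = 1239.84 eV·nm / 5.7858104 nm = 214.28977 eV

The energy levels of Be³⁺ satisfy E_n = -13.6057 × 4² / n² eV, so an emission n_i → n_f releases
ΔE = 13.6057 × 4² × (1/n_f² − 1/n_i²) eV.

Setting ΔE equal to the photon energy:
1/n_f² − 1/n_i² = 214.28977 / (13.6057 × 4²) = 0.98437498

Since 1/n_i² must be positive, we need 1/n_f² > 0.98437498, i.e. n_f ≤ 1. For each allowed n_f, solve n_i = (1/n_f² − 0.98437498)^(−1/2) and check whether it is a whole number:
  n_f = 1: 1/n_i² = 1.00000000 − 0.98437498 = 0.01562502 → n_i = 8.000  → integer, n_i = 8 ✓

Only n_f = 1 gives an integer upper level, n_i = 8.

The transition is from n = 8 to n = 1 (emission).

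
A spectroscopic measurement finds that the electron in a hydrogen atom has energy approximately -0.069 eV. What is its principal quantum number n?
n = 14

The exact energy levels follow E_n = -13.6057 eV / n².

The measured value (-0.069 eV) is reported to only 2 significant figures, so we must test candidate n values and see which one matches to that precision.

Candidate energies:
  n = 12:  E = -13.6057/12² = -0.09448 eV
  n = 13:  E = -13.6057/13² = -0.08051 eV
  n = 14:  E = -13.6057/14² = -0.06942 eV  ← matches
  n = 15:  E = -13.6057/15² = -0.06047 eV
  n = 16:  E = -13.6057/16² = -0.05315 eV

Checking against the measurement of -0.069 eV (2 sig figs), only n = 14 agrees:
E_14 = -0.06942 eV, which rounds to -0.069 eV ✓

Therefore n = 14.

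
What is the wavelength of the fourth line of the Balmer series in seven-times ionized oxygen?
6.4073 nm

The lines of a series are numbered from the longest wavelength (smallest ΔE) outward; the fourth line is the transition from n = n_f + 4 to n_f.
The Balmer series has all transitions ending at n_f = 2.

For O⁷⁺ (Z = 8), the fourth line (δ-line) is the jump from n = 6 to n = 2:
E_6 = -13.6057 × 8² / 6² = -24.187911 eV
E_2 = -13.6057 × 8² / 2² = -217.691200 eV
ΔE = E_6 - E_2 = 193.503289 eV

λ = hc/E = 1239.84 eV·nm / 193.503289 eV
λ = 6.4073 nm

This is the δ-line of the Balmer series in O⁷⁺.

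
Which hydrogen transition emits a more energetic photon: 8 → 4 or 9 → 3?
9 → 3

Calculate the energy for each transition:

Transition 8 → 4:
ΔE₁ = |E_4 - E_8| = |-13.6057/4² - (-13.6057/8²)|
ΔE₁ = |-0.85035625000 - (-0.21258906250)| = 0.63776719 eV

Transition 9 → 3:
ΔE₂ = |E_3 - E_9| = |-13.6057/3² - (-13.6057/9²)|
ΔE₂ = |-1.51174444444 - (-0.16797160494)| = 1.34377284 eV

Since 1.34377284 eV > 0.63776719 eV, the transition 9 → 3 emits the more energetic photon.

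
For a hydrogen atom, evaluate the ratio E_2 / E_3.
2.250000

Using E_n = -13.6057 Z² / n² eV with Z = 1:

E_2 = -13.6057 / 2² = -13.6057 / 4 = -3.401425000000 eV
E_3 = -13.6057 / 3² = -13.6057 / 9 = -1.511744444444 eV

The ratio is:
E_2/E_3 = (-3.401425000000) / (-1.511744444444)
E_2/E_3 = (-13.6057/4) / (-13.6057/9)
E_2/E_3 = 9/4
E_2/E_3 = 2.250000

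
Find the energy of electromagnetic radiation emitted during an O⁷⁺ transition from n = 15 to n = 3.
92.882 eV

The energy levels are E_n = -13.6057 Z² eV / n².

Energy at n = 15: E_15 = -13.6057 × 8² / 15² = -3.870066 eV
Energy at n = 3: E_3 = -13.6057 × 8² / 3² = -96.751644 eV

For emission (electron falling to lower state), the photon energy is:
E_photon = E_15 - E_3 = |-3.870066 - (-96.751644)|
E_photon = 92.882 eV

This energy is carried away by the emitted photon.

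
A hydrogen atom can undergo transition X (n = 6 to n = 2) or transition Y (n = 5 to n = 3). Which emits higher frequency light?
6 → 2

Calculate the energy for each transition:

Transition 6 → 2:
ΔE₁ = |E_2 - E_6| = |-13.6057/2² - (-13.6057/6²)|
ΔE₁ = |-3.4014250000 - (-0.3779361111)| = 3.0234889 eV

Transition 5 → 3:
ΔE₂ = |E_3 - E_5| = |-13.6057/3² - (-13.6057/5²)|
ΔE₂ = |-1.5117444444 - (-0.5442280000)| = 0.9675164 eV

Since 3.0234889 eV > 0.9675164 eV, the transition 6 → 2 emits the more energetic photon.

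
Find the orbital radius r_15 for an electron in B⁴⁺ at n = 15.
2.3813 nm (or 23.8130 Å)

The Bohr radius formula is:
r_n = n² a₀ / Z

where a₀ = 0.0529177 nm is the Bohr radius.

For B⁴⁺ (Z = 5) at n = 15:
r_15 = 15² × 0.0529177 nm / 5
r_15 = 225 × 0.0529177 nm / 5
r_15 = 11.90648 nm / 5
r_15 = 2.3813 nm

The electron orbits at approximately 2.3813 nm from the nucleus.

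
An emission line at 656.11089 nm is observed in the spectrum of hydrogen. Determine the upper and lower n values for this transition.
n = 3 → n = 2

First, find the photon energy from the wavelength (hc = 1239.84 eV·nm):
E = hc/λ = 1239.84 eV·nm / 656.11089 nm = 1.8896806 eV

The energy levels of hydrogen satisfy E_n = -13.6057 / n² eV, so an emission n_i → n_f releases
ΔE = 13.6057 × (1/n_f² − 1/n_i²) eV.

Setting ΔE equal to the photon energy:
1/n_f² − 1/n_i² = 1.8896806 / 13.6057 = 0.13888889

Since 1/n_i² must be positive, we need 1/n_f² > 0.13888889, i.e. n_f ≤ 2. For each allowed n_f, solve n_i = (1/n_f² − 0.13888889)^(−1/2) and check whether it is a whole number:
  n_f = 1: 1/n_i² = 1.00000000 − 0.13888889 = 0.86111111 → n_i = 1.078  (not an integer) ✗
  n_f = 2: 1/n_i² = 0.25000000 − 0.13888889 = 0.11111111 → n_i = 3.000  → integer, n_i = 3 ✓

Only n_f = 2 gives an integer upper level, n_i = 3.

The transition is from n = 3 to n = 2 (emission).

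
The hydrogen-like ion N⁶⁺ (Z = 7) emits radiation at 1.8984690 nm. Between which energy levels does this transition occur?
n = 7 → n = 1

First, find the photon energy from the wavelength (hc = 1239.84 eV·nm):
E = hc/λ = 1239.84 eV·nm / 1.8984690 nm = 653.07361 eV

The energy levels of N⁶⁺ satisfy E_n = -13.6057 × 7² / n² eV, so an emission n_i → n_f releases
ΔE = 13.6057 × 7² × (1/n_f² − 1/n_i²) eV.

Setting ΔE equal to the photon energy:
1/n_f² − 1/n_i² = 653.07361 / (13.6057 × 7²) = 0.97959185

Since 1/n_i² must be positive, we need 1/n_f² > 0.97959185, i.e. n_f ≤ 1. For each allowed n_f, solve n_i = (1/n_f² − 0.97959185)^(−1/2) and check whether it is a whole number:
  n_f = 1: 1/n_i² = 1.00000000 − 0.97959185 = 0.02040815 → n_i = 7.000  → integer, n_i = 7 ✓

Only n_f = 1 gives an integer upper level, n_i = 7.

The transition is from n = 7 to n = 1 (emission).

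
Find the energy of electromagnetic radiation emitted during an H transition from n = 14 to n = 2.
3.33201 eV

The energy levels are E_n = -13.6057 eV / n².

Energy at n = 14: E_14 = -13.6057 / 14² = -0.06941684 eV
Energy at n = 2: E_2 = -13.6057 / 2² = -3.40142500 eV

For emission (electron falling to lower state), the photon energy is:
E_photon = E_14 - E_2 = |-0.06941684 - (-3.40142500)|
E_photon = 3.33201 eV

This energy is carried away by the emitted photon.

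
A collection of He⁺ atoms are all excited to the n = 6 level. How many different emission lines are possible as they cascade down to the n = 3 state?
6

The electron can occupy levels n = 3, 4, ..., 6 during de-excitation — that is m = 6 - 3 + 1 = 4 distinct levels.

The number of distinct spectral lines equals the number of ways to choose 2 of these m levels (each pair gives one possible emission transition):

Number of lines = m(m-1)/2 = 4×3/2 = 6

These correspond to all possible transitions between the 4 levels:
6 → 5, 6 → 4, 6 → 3, 5 → 4, 5 → 3, 4 → 3

Each transition produces a photon with a unique energy (and thus wavelength). This count does not depend on Z.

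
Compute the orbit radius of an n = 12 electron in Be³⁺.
1.9050 nm (or 19.0504 Å)

The Bohr radius formula is:
r_n = n² a₀ / Z

where a₀ = 0.0529177 nm is the Bohr radius.

For Be³⁺ (Z = 4) at n = 12:
r_12 = 12² × 0.0529177 nm / 4
r_12 = 144 × 0.0529177 nm / 4
r_12 = 7.62015 nm / 4
r_12 = 1.9050 nm

The electron orbits at approximately 1.9050 nm from the nucleus.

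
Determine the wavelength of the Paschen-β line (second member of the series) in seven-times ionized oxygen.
20.02292 nm

The lines of a series are numbered from the longest wavelength (smallest ΔE) outward; the second line is the transition from n = n_f + 2 to n_f.
The Paschen series has all transitions ending at n_f = 3.

For O⁷⁺ (Z = 8), the second line (β-line) is the jump from n = 5 to n = 3:
E_5 = -13.6057 × 8² / 5² = -34.8305920 eV
E_3 = -13.6057 × 8² / 3² = -96.7516444 eV
ΔE = E_5 - E_3 = 61.9210524 eV

λ = hc/E = 1239.84 eV·nm / 61.9210524 eV
λ = 20.02292 nm

This is the β-line of the Paschen series in O⁷⁺.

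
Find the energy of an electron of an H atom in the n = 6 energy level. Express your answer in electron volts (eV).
-0.37794 eV

The energy levels of a hydrogen-like atom are given by:
E_n = -13.6057 eV / n²

For n = 6:
E_6 = -13.6057 eV / 6²
E_6 = -13.6057 eV / 36
E_6 = -0.37794 eV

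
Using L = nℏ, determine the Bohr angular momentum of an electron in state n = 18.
1.898e-33 J·s (or 18ℏ)

In the Bohr model, angular momentum is quantized:
L = nℏ

where ℏ = h/(2π) = 1.05457e-34 J·s

For n = 18:
L = 18 × 1.05457e-34 J·s
L = 1.898e-33 J·s

This can also be written as L = 18ℏ.
The angular momentum is an integer multiple of the reduced Planck constant.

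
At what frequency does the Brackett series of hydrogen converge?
2.0562e+14 Hz

The series limit corresponds to the transition from n = ∞ to n = 4.
This is the highest energy (shortest wavelength) transition in the Brackett series.

E_∞ = 0 eV
E_4 = -13.6057 / 4² = -0.85035625 eV

Energy at series limit:
ΔE = E_∞ - E_4 = 0 - (-0.85035625) = 0.85035625 eV
E = 0.85035625 eV × (1.602177 × 10⁻¹⁹ J/eV) = 1.362421e-19 J
f = E/h = 1.362421e-19 J / (6.62607 × 10⁻³⁴ J·s) = 2.0562e+14 Hz

This energy equals the ionization energy from the n = 4 state of hydrogen.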